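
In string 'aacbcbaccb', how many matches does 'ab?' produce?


Pattern 'ab?' matches 'a' optionally followed by 'b'.
String: 'aacbcbaccb'
Scanning left to right for 'a' then checking next char:
  Match 1: 'a' (a not followed by b)
  Match 2: 'a' (a not followed by b)
  Match 3: 'a' (a not followed by b)
Total matches: 3

3


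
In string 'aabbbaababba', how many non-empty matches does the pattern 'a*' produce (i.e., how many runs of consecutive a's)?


Pattern 'a*' matches zero or more a's. We want non-empty runs of consecutive a's.
String: 'aabbbaababba'
Walking through the string to find runs of a's:
  Run 1: positions 0-1 -> 'aa'
  Run 2: positions 5-6 -> 'aa'
  Run 3: positions 8-8 -> 'a'
  Run 4: positions 11-11 -> 'a'
Non-empty runs found: ['aa', 'aa', 'a', 'a']
Count: 4

4


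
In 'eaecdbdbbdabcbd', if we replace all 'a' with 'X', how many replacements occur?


re.sub('a', 'X', text) replaces every occurrence of 'a' with 'X'.
Text: 'eaecdbdbbdabcbd'
Scanning for 'a':
  pos 1: 'a' -> replacement #1
  pos 10: 'a' -> replacement #2
Total replacements: 2

2


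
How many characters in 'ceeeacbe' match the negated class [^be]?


Negated class [^be] matches any char NOT in {b, e}
Scanning 'ceeeacbe':
  pos 0: 'c' -> MATCH
  pos 1: 'e' -> no (excluded)
  pos 2: 'e' -> no (excluded)
  pos 3: 'e' -> no (excluded)
  pos 4: 'a' -> MATCH
  pos 5: 'c' -> MATCH
  pos 6: 'b' -> no (excluded)
  pos 7: 'e' -> no (excluded)
Total matches: 3

3


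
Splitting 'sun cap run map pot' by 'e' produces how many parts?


Splitting by 'e' breaks the string at each occurrence of the separator.
Text: 'sun cap run map pot'
Parts after split:
  Part 1: 'sun cap run map pot'
Total parts: 1

1


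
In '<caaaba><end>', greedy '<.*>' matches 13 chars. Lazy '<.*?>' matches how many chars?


Greedy '<.*>' tries to match as MUCH as possible.
Lazy '<.*?>' tries to match as LITTLE as possible.

String: '<caaaba><end>'
Greedy '<.*>' starts at first '<' and extends to the LAST '>': '<caaaba><end>' (13 chars)
Lazy '<.*?>' starts at first '<' and stops at the FIRST '>': '<caaaba>' (8 chars)

8


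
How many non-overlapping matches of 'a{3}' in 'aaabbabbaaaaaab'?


Pattern 'a{3}' matches exactly 3 consecutive a's (greedy, non-overlapping).
String: 'aaabbabbaaaaaab'
Scanning for runs of a's:
  Run at pos 0: 'aaa' (length 3) -> 1 match(es)
  Run at pos 5: 'a' (length 1) -> 0 match(es)
  Run at pos 8: 'aaaaaa' (length 6) -> 2 match(es)
Matches found: ['aaa', 'aaa', 'aaa']
Total: 3

3


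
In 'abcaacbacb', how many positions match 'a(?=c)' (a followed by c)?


Lookahead 'a(?=c)' matches 'a' only when followed by 'c'.
String: 'abcaacbacb'
Checking each position where char is 'a':
  pos 0: 'a' -> no (next='b')
  pos 3: 'a' -> no (next='a')
  pos 4: 'a' -> MATCH (next='c')
  pos 7: 'a' -> MATCH (next='c')
Matching positions: [4, 7]
Count: 2

2


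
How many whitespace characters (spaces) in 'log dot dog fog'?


\s matches whitespace characters (spaces, tabs, etc.).
Text: 'log dot dog fog'
This text has 4 words separated by spaces.
Number of spaces = number of words - 1 = 4 - 1 = 3

3


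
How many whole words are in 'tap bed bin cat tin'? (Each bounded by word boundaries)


Word boundaries (\b) mark the start/end of each word.
Text: 'tap bed bin cat tin'
Splitting by whitespace:
  Word 1: 'tap'
  Word 2: 'bed'
  Word 3: 'bin'
  Word 4: 'cat'
  Word 5: 'tin'
Total whole words: 5

5


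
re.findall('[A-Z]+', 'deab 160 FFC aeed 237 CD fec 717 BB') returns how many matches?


Pattern '[A-Z]+' finds one or more uppercase letters.
Text: 'deab 160 FFC aeed 237 CD fec 717 BB'
Scanning for matches:
  Match 1: 'FFC'
  Match 2: 'CD'
  Match 3: 'BB'
Total matches: 3

3


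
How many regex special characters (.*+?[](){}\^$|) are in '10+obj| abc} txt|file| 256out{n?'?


Regex special characters are: . * + ? [ ] ( ) { } \ ^ $ |
Scanning '10+obj| abc} txt|file| 256out{n?':
  pos 2: '+' -> SPECIAL
  pos 6: '|' -> SPECIAL
  pos 11: '}' -> SPECIAL
  pos 16: '|' -> SPECIAL
  pos 21: '|' -> SPECIAL
  pos 29: '{' -> SPECIAL
  pos 31: '?' -> SPECIAL
Special chars found: ['+', '|', '}', '|', '|', '{', '?']
Total: 7

7


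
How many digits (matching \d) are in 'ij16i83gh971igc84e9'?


\d matches any digit 0-9.
Scanning 'ij16i83gh971igc84e9':
  pos 2: '1' -> DIGIT
  pos 3: '6' -> DIGIT
  pos 5: '8' -> DIGIT
  pos 6: '3' -> DIGIT
  pos 9: '9' -> DIGIT
  pos 10: '7' -> DIGIT
  pos 11: '1' -> DIGIT
  pos 15: '8' -> DIGIT
  pos 16: '4' -> DIGIT
  pos 18: '9' -> DIGIT
Digits found: ['1', '6', '8', '3', '9', '7', '1', '8', '4', '9']
Total: 10

10


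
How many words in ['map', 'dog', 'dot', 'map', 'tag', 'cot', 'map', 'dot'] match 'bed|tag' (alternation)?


Alternation 'bed|tag' matches either 'bed' or 'tag'.
Checking each word:
  'map' -> no
  'dog' -> no
  'dot' -> no
  'map' -> no
  'tag' -> MATCH
  'cot' -> no
  'map' -> no
  'dot' -> no
Matches: ['tag']
Count: 1

1


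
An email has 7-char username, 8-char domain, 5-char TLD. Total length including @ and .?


An email address has format: username@domain.tld
Username length: 7
'@' character: 1
Domain length: 8
'.' character: 1
TLD length: 5
Total = 7 + 1 + 8 + 1 + 5 = 22

22


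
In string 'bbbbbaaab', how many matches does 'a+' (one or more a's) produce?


Pattern 'a+' matches one or more consecutive a's.
String: 'bbbbbaaab'
Scanning for runs of a:
  Match 1: 'aaa' (length 3)
Total matches: 1

1


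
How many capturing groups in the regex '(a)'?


To count capturing groups, count each '(' that starts a group.
Pattern: '(a)'
Walking through the pattern:
  Position 0: '(' -> group #1
Total capturing groups: 1

1


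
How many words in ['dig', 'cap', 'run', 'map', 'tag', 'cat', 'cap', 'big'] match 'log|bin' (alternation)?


Alternation 'log|bin' matches either 'log' or 'bin'.
Checking each word:
  'dig' -> no
  'cap' -> no
  'run' -> no
  'map' -> no
  'tag' -> no
  'cat' -> no
  'cap' -> no
  'big' -> no
Matches: []
Count: 0

0


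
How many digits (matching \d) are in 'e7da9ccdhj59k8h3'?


\d matches any digit 0-9.
Scanning 'e7da9ccdhj59k8h3':
  pos 1: '7' -> DIGIT
  pos 4: '9' -> DIGIT
  pos 10: '5' -> DIGIT
  pos 11: '9' -> DIGIT
  pos 13: '8' -> DIGIT
  pos 15: '3' -> DIGIT
Digits found: ['7', '9', '5', '9', '8', '3']
Total: 6

6


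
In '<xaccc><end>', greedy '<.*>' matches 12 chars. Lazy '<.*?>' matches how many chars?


Greedy '<.*>' tries to match as MUCH as possible.
Lazy '<.*?>' tries to match as LITTLE as possible.

String: '<xaccc><end>'
Greedy '<.*>' starts at first '<' and extends to the LAST '>': '<xaccc><end>' (12 chars)
Lazy '<.*?>' starts at first '<' and stops at the FIRST '>': '<xaccc>' (7 chars)

7


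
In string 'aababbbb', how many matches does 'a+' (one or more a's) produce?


Pattern 'a+' matches one or more consecutive a's.
String: 'aababbbb'
Scanning for runs of a:
  Match 1: 'aa' (length 2)
  Match 2: 'a' (length 1)
Total matches: 2

2


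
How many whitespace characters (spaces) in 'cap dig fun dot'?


\s matches whitespace characters (spaces, tabs, etc.).
Text: 'cap dig fun dot'
This text has 4 words separated by spaces.
Number of spaces = number of words - 1 = 4 - 1 = 3

3


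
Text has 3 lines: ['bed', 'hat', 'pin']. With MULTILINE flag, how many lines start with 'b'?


With MULTILINE flag, ^ matches the start of each line.
Lines: ['bed', 'hat', 'pin']
Checking which lines start with 'b':
  Line 1: 'bed' -> MATCH
  Line 2: 'hat' -> no
  Line 3: 'pin' -> no
Matching lines: ['bed']
Count: 1

1


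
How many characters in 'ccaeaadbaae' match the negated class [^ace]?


Negated class [^ace] matches any char NOT in {a, c, e}
Scanning 'ccaeaadbaae':
  pos 0: 'c' -> no (excluded)
  pos 1: 'c' -> no (excluded)
  pos 2: 'a' -> no (excluded)
  pos 3: 'e' -> no (excluded)
  pos 4: 'a' -> no (excluded)
  pos 5: 'a' -> no (excluded)
  pos 6: 'd' -> MATCH
  pos 7: 'b' -> MATCH
  pos 8: 'a' -> no (excluded)
  pos 9: 'a' -> no (excluded)
  pos 10: 'e' -> no (excluded)
Total matches: 2

2


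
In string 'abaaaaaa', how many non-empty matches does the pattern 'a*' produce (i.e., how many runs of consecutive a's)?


Pattern 'a*' matches zero or more a's. We want non-empty runs of consecutive a's.
String: 'abaaaaaa'
Walking through the string to find runs of a's:
  Run 1: positions 0-0 -> 'a'
  Run 2: positions 2-7 -> 'aaaaaa'
Non-empty runs found: ['a', 'aaaaaa']
Count: 2

2


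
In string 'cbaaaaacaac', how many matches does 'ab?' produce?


Pattern 'ab?' matches 'a' optionally followed by 'b'.
String: 'cbaaaaacaac'
Scanning left to right for 'a' then checking next char:
  Match 1: 'a' (a not followed by b)
  Match 2: 'a' (a not followed by b)
  Match 3: 'a' (a not followed by b)
  Match 4: 'a' (a not followed by b)
  Match 5: 'a' (a not followed by b)
  Match 6: 'a' (a not followed by b)
  Match 7: 'a' (a not followed by b)
Total matches: 7

7


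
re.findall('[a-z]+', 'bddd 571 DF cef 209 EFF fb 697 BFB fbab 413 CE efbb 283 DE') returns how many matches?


Pattern '[a-z]+' finds one or more lowercase letters.
Text: 'bddd 571 DF cef 209 EFF fb 697 BFB fbab 413 CE efbb 283 DE'
Scanning for matches:
  Match 1: 'bddd'
  Match 2: 'cef'
  Match 3: 'fb'
  Match 4: 'fbab'
  Match 5: 'efbb'
Total matches: 5

5


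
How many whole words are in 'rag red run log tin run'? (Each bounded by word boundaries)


Word boundaries (\b) mark the start/end of each word.
Text: 'rag red run log tin run'
Splitting by whitespace:
  Word 1: 'rag'
  Word 2: 'red'
  Word 3: 'run'
  Word 4: 'log'
  Word 5: 'tin'
  Word 6: 'run'
Total whole words: 6

6


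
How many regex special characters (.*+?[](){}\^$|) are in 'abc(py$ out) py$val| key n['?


Regex special characters are: . * + ? [ ] ( ) { } \ ^ $ |
Scanning 'abc(py$ out) py$val| key n[':
  pos 3: '(' -> SPECIAL
  pos 6: '$' -> SPECIAL
  pos 11: ')' -> SPECIAL
  pos 15: '$' -> SPECIAL
  pos 19: '|' -> SPECIAL
  pos 26: '[' -> SPECIAL
Special chars found: ['(', '$', ')', '$', '|', '[']
Total: 6

6


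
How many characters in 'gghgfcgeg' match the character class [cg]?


Character class [cg] matches any of: {c, g}
Scanning string 'gghgfcgeg' character by character:
  pos 0: 'g' -> MATCH
  pos 1: 'g' -> MATCH
  pos 2: 'h' -> no
  pos 3: 'g' -> MATCH
  pos 4: 'f' -> no
  pos 5: 'c' -> MATCH
  pos 6: 'g' -> MATCH
  pos 7: 'e' -> no
  pos 8: 'g' -> MATCH
Total matches: 6

6


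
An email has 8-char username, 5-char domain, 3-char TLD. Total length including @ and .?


An email address has format: username@domain.tld
Username length: 8
'@' character: 1
Domain length: 5
'.' character: 1
TLD length: 3
Total = 8 + 1 + 5 + 1 + 3 = 18

18


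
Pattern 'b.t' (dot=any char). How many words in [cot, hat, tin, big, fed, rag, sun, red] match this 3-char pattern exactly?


Pattern 'b.t' means: starts with 'b', any single char, ends with 't'.
Checking each word (must be exactly 3 chars):
  'cot' (len=3): no
  'hat' (len=3): no
  'tin' (len=3): no
  'big' (len=3): no
  'fed' (len=3): no
  'rag' (len=3): no
  'sun' (len=3): no
  'red' (len=3): no
Matching words: []
Total: 0

0


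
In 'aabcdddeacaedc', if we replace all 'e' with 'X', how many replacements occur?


re.sub('e', 'X', text) replaces every occurrence of 'e' with 'X'.
Text: 'aabcdddeacaedc'
Scanning for 'e':
  pos 7: 'e' -> replacement #1
  pos 11: 'e' -> replacement #2
Total replacements: 2

2


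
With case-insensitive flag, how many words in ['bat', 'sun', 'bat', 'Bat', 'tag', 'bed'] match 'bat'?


Case-insensitive matching: compare each word's lowercase form to 'bat'.
  'bat' -> lower='bat' -> MATCH
  'sun' -> lower='sun' -> no
  'bat' -> lower='bat' -> MATCH
  'Bat' -> lower='bat' -> MATCH
  'tag' -> lower='tag' -> no
  'bed' -> lower='bed' -> no
Matches: ['bat', 'bat', 'Bat']
Count: 3

3


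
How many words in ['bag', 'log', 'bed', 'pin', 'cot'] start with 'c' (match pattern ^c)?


Pattern ^c anchors to start of word. Check which words begin with 'c':
  'bag' -> no
  'log' -> no
  'bed' -> no
  'pin' -> no
  'cot' -> MATCH (starts with 'c')
Matching words: ['cot']
Count: 1

1


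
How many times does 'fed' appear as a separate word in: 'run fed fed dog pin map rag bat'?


Scanning each word for exact match 'fed':
  Word 1: 'run' -> no
  Word 2: 'fed' -> MATCH
  Word 3: 'fed' -> MATCH
  Word 4: 'dog' -> no
  Word 5: 'pin' -> no
  Word 6: 'map' -> no
  Word 7: 'rag' -> no
  Word 8: 'bat' -> no
Total matches: 2

2


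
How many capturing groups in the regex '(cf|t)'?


To count capturing groups, count each '(' that starts a group.
Pattern: '(cf|t)'
Walking through the pattern:
  Position 0: '(' -> group #1
Total capturing groups: 1

1


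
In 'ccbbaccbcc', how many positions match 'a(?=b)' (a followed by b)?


Lookahead 'a(?=b)' matches 'a' only when followed by 'b'.
String: 'ccbbaccbcc'
Checking each position where char is 'a':
  pos 4: 'a' -> no (next='c')
Matching positions: []
Count: 0

0


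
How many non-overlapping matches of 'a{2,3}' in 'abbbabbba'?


Pattern 'a{2,3}' matches between 2 and 3 consecutive a's (greedy).
String: 'abbbabbba'
Finding runs of a's and applying greedy matching:
  Run at pos 0: 'a' (length 1)
  Run at pos 4: 'a' (length 1)
  Run at pos 8: 'a' (length 1)
Matches: []
Count: 0

0


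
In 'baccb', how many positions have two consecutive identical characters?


Looking for consecutive identical characters in 'baccb':
  pos 0-1: 'b' vs 'a' -> different
  pos 1-2: 'a' vs 'c' -> different
  pos 2-3: 'c' vs 'c' -> MATCH ('cc')
  pos 3-4: 'c' vs 'b' -> different
Consecutive identical pairs: ['cc']
Count: 1

1


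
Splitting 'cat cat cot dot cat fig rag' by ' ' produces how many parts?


Splitting by ' ' breaks the string at each occurrence of the separator.
Text: 'cat cat cot dot cat fig rag'
Parts after split:
  Part 1: 'cat'
  Part 2: 'cat'
  Part 3: 'cot'
  Part 4: 'dot'
  Part 5: 'cat'
  Part 6: 'fig'
  Part 7: 'rag'
Total parts: 7

7


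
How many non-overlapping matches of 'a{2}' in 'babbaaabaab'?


Pattern 'a{2}' matches exactly 2 consecutive a's (greedy, non-overlapping).
String: 'babbaaabaab'
Scanning for runs of a's:
  Run at pos 1: 'a' (length 1) -> 0 match(es)
  Run at pos 4: 'aaa' (length 3) -> 1 match(es)
  Run at pos 8: 'aa' (length 2) -> 1 match(es)
Matches found: ['aa', 'aa']
Total: 2

2


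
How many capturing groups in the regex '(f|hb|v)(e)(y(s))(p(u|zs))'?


To count capturing groups, count each '(' that starts a group.
Pattern: '(f|hb|v)(e)(y(s))(p(u|zs))'
Walking through the pattern:
  Position 0: '(' -> group #1
  Position 8: '(' -> group #2
  Position 11: '(' -> group #3
  Position 13: '(' -> group #4
  Position 17: '(' -> group #5
  Position 19: '(' -> group #6
Total capturing groups: 6

6


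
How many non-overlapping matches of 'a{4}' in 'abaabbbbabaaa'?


Pattern 'a{4}' matches exactly 4 consecutive a's (greedy, non-overlapping).
String: 'abaabbbbabaaa'
Scanning for runs of a's:
  Run at pos 0: 'a' (length 1) -> 0 match(es)
  Run at pos 2: 'aa' (length 2) -> 0 match(es)
  Run at pos 8: 'a' (length 1) -> 0 match(es)
  Run at pos 10: 'aaa' (length 3) -> 0 match(es)
Matches found: []
Total: 0

0


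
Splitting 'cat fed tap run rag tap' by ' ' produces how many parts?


Splitting by ' ' breaks the string at each occurrence of the separator.
Text: 'cat fed tap run rag tap'
Parts after split:
  Part 1: 'cat'
  Part 2: 'fed'
  Part 3: 'tap'
  Part 4: 'run'
  Part 5: 'rag'
  Part 6: 'tap'
Total parts: 6

6


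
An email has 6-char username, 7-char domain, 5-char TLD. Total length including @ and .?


An email address has format: username@domain.tld
Username length: 6
'@' character: 1
Domain length: 7
'.' character: 1
TLD length: 5
Total = 6 + 1 + 7 + 1 + 5 = 20

20


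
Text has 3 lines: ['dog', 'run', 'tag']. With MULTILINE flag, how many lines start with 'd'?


With MULTILINE flag, ^ matches the start of each line.
Lines: ['dog', 'run', 'tag']
Checking which lines start with 'd':
  Line 1: 'dog' -> MATCH
  Line 2: 'run' -> no
  Line 3: 'tag' -> no
Matching lines: ['dog']
Count: 1

1


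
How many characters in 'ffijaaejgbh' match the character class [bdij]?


Character class [bdij] matches any of: {b, d, i, j}
Scanning string 'ffijaaejgbh' character by character:
  pos 0: 'f' -> no
  pos 1: 'f' -> no
  pos 2: 'i' -> MATCH
  pos 3: 'j' -> MATCH
  pos 4: 'a' -> no
  pos 5: 'a' -> no
  pos 6: 'e' -> no
  pos 7: 'j' -> MATCH
  pos 8: 'g' -> no
  pos 9: 'b' -> MATCH
  pos 10: 'h' -> no
Total matches: 4

4


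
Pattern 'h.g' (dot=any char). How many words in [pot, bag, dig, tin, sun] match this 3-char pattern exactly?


Pattern 'h.g' means: starts with 'h', any single char, ends with 'g'.
Checking each word (must be exactly 3 chars):
  'pot' (len=3): no
  'bag' (len=3): no
  'dig' (len=3): no
  'tin' (len=3): no
  'sun' (len=3): no
Matching words: []
Total: 0

0


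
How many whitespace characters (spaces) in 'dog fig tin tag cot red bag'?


\s matches whitespace characters (spaces, tabs, etc.).
Text: 'dog fig tin tag cot red bag'
This text has 7 words separated by spaces.
Number of spaces = number of words - 1 = 7 - 1 = 6

6


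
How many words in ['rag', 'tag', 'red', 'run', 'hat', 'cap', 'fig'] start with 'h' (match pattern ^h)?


Pattern ^h anchors to start of word. Check which words begin with 'h':
  'rag' -> no
  'tag' -> no
  'red' -> no
  'run' -> no
  'hat' -> MATCH (starts with 'h')
  'cap' -> no
  'fig' -> no
Matching words: ['hat']
Count: 1

1


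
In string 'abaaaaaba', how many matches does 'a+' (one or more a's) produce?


Pattern 'a+' matches one or more consecutive a's.
String: 'abaaaaaba'
Scanning for runs of a:
  Match 1: 'a' (length 1)
  Match 2: 'aaaaa' (length 5)
  Match 3: 'a' (length 1)
Total matches: 3

3


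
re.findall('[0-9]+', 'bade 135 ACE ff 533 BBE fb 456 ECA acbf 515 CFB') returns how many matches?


Pattern '[0-9]+' finds one or more digits.
Text: 'bade 135 ACE ff 533 BBE fb 456 ECA acbf 515 CFB'
Scanning for matches:
  Match 1: '135'
  Match 2: '533'
  Match 3: '456'
  Match 4: '515'
Total matches: 4

4


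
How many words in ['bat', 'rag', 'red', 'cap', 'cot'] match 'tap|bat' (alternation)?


Alternation 'tap|bat' matches either 'tap' or 'bat'.
Checking each word:
  'bat' -> MATCH
  'rag' -> no
  'red' -> no
  'cap' -> no
  'cot' -> no
Matches: ['bat']
Count: 1

1


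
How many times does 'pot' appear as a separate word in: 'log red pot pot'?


Scanning each word for exact match 'pot':
  Word 1: 'log' -> no
  Word 2: 'red' -> no
  Word 3: 'pot' -> MATCH
  Word 4: 'pot' -> MATCH
Total matches: 2

2


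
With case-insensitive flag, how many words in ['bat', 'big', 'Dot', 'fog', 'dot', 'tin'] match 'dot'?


Case-insensitive matching: compare each word's lowercase form to 'dot'.
  'bat' -> lower='bat' -> no
  'big' -> lower='big' -> no
  'Dot' -> lower='dot' -> MATCH
  'fog' -> lower='fog' -> no
  'dot' -> lower='dot' -> MATCH
  'tin' -> lower='tin' -> no
Matches: ['Dot', 'dot']
Count: 2

2


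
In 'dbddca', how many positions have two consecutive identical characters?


Looking for consecutive identical characters in 'dbddca':
  pos 0-1: 'd' vs 'b' -> different
  pos 1-2: 'b' vs 'd' -> different
  pos 2-3: 'd' vs 'd' -> MATCH ('dd')
  pos 3-4: 'd' vs 'c' -> different
  pos 4-5: 'c' vs 'a' -> different
Consecutive identical pairs: ['dd']
Count: 1

1


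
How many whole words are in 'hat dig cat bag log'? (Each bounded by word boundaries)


Word boundaries (\b) mark the start/end of each word.
Text: 'hat dig cat bag log'
Splitting by whitespace:
  Word 1: 'hat'
  Word 2: 'dig'
  Word 3: 'cat'
  Word 4: 'bag'
  Word 5: 'log'
Total whole words: 5

5


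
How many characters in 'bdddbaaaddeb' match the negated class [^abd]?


Negated class [^abd] matches any char NOT in {a, b, d}
Scanning 'bdddbaaaddeb':
  pos 0: 'b' -> no (excluded)
  pos 1: 'd' -> no (excluded)
  pos 2: 'd' -> no (excluded)
  pos 3: 'd' -> no (excluded)
  pos 4: 'b' -> no (excluded)
  pos 5: 'a' -> no (excluded)
  pos 6: 'a' -> no (excluded)
  pos 7: 'a' -> no (excluded)
  pos 8: 'd' -> no (excluded)
  pos 9: 'd' -> no (excluded)
  pos 10: 'e' -> MATCH
  pos 11: 'b' -> no (excluded)
Total matches: 1

1


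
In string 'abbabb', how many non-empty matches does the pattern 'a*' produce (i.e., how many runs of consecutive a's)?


Pattern 'a*' matches zero or more a's. We want non-empty runs of consecutive a's.
String: 'abbabb'
Walking through the string to find runs of a's:
  Run 1: positions 0-0 -> 'a'
  Run 2: positions 3-3 -> 'a'
Non-empty runs found: ['a', 'a']
Count: 2

2


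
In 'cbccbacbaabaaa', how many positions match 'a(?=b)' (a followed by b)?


Lookahead 'a(?=b)' matches 'a' only when followed by 'b'.
String: 'cbccbacbaabaaa'
Checking each position where char is 'a':
  pos 5: 'a' -> no (next='c')
  pos 8: 'a' -> no (next='a')
  pos 9: 'a' -> MATCH (next='b')
  pos 11: 'a' -> no (next='a')
  pos 12: 'a' -> no (next='a')
Matching positions: [9]
Count: 1

1


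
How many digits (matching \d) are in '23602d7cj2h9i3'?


\d matches any digit 0-9.
Scanning '23602d7cj2h9i3':
  pos 0: '2' -> DIGIT
  pos 1: '3' -> DIGIT
  pos 2: '6' -> DIGIT
  pos 3: '0' -> DIGIT
  pos 4: '2' -> DIGIT
  pos 6: '7' -> DIGIT
  pos 9: '2' -> DIGIT
  pos 11: '9' -> DIGIT
  pos 13: '3' -> DIGIT
Digits found: ['2', '3', '6', '0', '2', '7', '2', '9', '3']
Total: 9

9


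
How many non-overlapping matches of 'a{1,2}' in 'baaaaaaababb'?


Pattern 'a{1,2}' matches between 1 and 2 consecutive a's (greedy).
String: 'baaaaaaababb'
Finding runs of a's and applying greedy matching:
  Run at pos 1: 'aaaaaaa' (length 7)
  Run at pos 9: 'a' (length 1)
Matches: ['aa', 'aa', 'aa', 'a', 'a']
Count: 5

5


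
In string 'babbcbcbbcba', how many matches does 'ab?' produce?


Pattern 'ab?' matches 'a' optionally followed by 'b'.
String: 'babbcbcbbcba'
Scanning left to right for 'a' then checking next char:
  Match 1: 'ab' (a followed by b)
  Match 2: 'a' (a not followed by b)
Total matches: 2

2


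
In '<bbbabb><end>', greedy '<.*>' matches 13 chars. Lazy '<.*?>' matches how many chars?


Greedy '<.*>' tries to match as MUCH as possible.
Lazy '<.*?>' tries to match as LITTLE as possible.

String: '<bbbabb><end>'
Greedy '<.*>' starts at first '<' and extends to the LAST '>': '<bbbabb><end>' (13 chars)
Lazy '<.*?>' starts at first '<' and stops at the FIRST '>': '<bbbabb>' (8 chars)

8


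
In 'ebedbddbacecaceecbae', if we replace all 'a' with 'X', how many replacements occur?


re.sub('a', 'X', text) replaces every occurrence of 'a' with 'X'.
Text: 'ebedbddbacecaceecbae'
Scanning for 'a':
  pos 8: 'a' -> replacement #1
  pos 12: 'a' -> replacement #2
  pos 18: 'a' -> replacement #3
Total replacements: 3

3


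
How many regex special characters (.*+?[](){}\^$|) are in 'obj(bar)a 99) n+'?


Regex special characters are: . * + ? [ ] ( ) { } \ ^ $ |
Scanning 'obj(bar)a 99) n+':
  pos 3: '(' -> SPECIAL
  pos 7: ')' -> SPECIAL
  pos 12: ')' -> SPECIAL
  pos 15: '+' -> SPECIAL
Special chars found: ['(', ')', ')', '+']
Total: 4

4


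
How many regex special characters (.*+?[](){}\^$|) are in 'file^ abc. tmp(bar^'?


Regex special characters are: . * + ? [ ] ( ) { } \ ^ $ |
Scanning 'file^ abc. tmp(bar^':
  pos 4: '^' -> SPECIAL
  pos 9: '.' -> SPECIAL
  pos 14: '(' -> SPECIAL
  pos 18: '^' -> SPECIAL
Special chars found: ['^', '.', '(', '^']
Total: 4

4


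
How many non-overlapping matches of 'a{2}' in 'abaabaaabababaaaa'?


Pattern 'a{2}' matches exactly 2 consecutive a's (greedy, non-overlapping).
String: 'abaabaaabababaaaa'
Scanning for runs of a's:
  Run at pos 0: 'a' (length 1) -> 0 match(es)
  Run at pos 2: 'aa' (length 2) -> 1 match(es)
  Run at pos 5: 'aaa' (length 3) -> 1 match(es)
  Run at pos 9: 'a' (length 1) -> 0 match(es)
  Run at pos 11: 'a' (length 1) -> 0 match(es)
  Run at pos 13: 'aaaa' (length 4) -> 2 match(es)
Matches found: ['aa', 'aa', 'aa', 'aa']
Total: 4

4


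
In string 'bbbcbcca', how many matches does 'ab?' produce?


Pattern 'ab?' matches 'a' optionally followed by 'b'.
String: 'bbbcbcca'
Scanning left to right for 'a' then checking next char:
  Match 1: 'a' (a not followed by b)
Total matches: 1

1


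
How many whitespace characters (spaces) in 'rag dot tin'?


\s matches whitespace characters (spaces, tabs, etc.).
Text: 'rag dot tin'
This text has 3 words separated by spaces.
Number of spaces = number of words - 1 = 3 - 1 = 2

2


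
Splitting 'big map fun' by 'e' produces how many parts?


Splitting by 'e' breaks the string at each occurrence of the separator.
Text: 'big map fun'
Parts after split:
  Part 1: 'big map fun'
Total parts: 1

1


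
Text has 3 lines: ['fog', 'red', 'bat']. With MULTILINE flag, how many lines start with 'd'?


With MULTILINE flag, ^ matches the start of each line.
Lines: ['fog', 'red', 'bat']
Checking which lines start with 'd':
  Line 1: 'fog' -> no
  Line 2: 'red' -> no
  Line 3: 'bat' -> no
Matching lines: []
Count: 0

0


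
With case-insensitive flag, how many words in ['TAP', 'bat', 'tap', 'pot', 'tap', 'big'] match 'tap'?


Case-insensitive matching: compare each word's lowercase form to 'tap'.
  'TAP' -> lower='tap' -> MATCH
  'bat' -> lower='bat' -> no
  'tap' -> lower='tap' -> MATCH
  'pot' -> lower='pot' -> no
  'tap' -> lower='tap' -> MATCH
  'big' -> lower='big' -> no
Matches: ['TAP', 'tap', 'tap']
Count: 3

3


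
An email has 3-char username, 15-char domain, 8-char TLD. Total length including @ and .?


An email address has format: username@domain.tld
Username length: 3
'@' character: 1
Domain length: 15
'.' character: 1
TLD length: 8
Total = 3 + 1 + 15 + 1 + 8 = 28

28


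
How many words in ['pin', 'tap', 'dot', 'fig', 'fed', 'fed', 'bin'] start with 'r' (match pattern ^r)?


Pattern ^r anchors to start of word. Check which words begin with 'r':
  'pin' -> no
  'tap' -> no
  'dot' -> no
  'fig' -> no
  'fed' -> no
  'fed' -> no
  'bin' -> no
Matching words: []
Count: 0

0


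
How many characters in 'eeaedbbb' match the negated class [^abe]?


Negated class [^abe] matches any char NOT in {a, b, e}
Scanning 'eeaedbbb':
  pos 0: 'e' -> no (excluded)
  pos 1: 'e' -> no (excluded)
  pos 2: 'a' -> no (excluded)
  pos 3: 'e' -> no (excluded)
  pos 4: 'd' -> MATCH
  pos 5: 'b' -> no (excluded)
  pos 6: 'b' -> no (excluded)
  pos 7: 'b' -> no (excluded)
Total matches: 1

1


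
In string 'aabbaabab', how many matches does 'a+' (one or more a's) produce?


Pattern 'a+' matches one or more consecutive a's.
String: 'aabbaabab'
Scanning for runs of a:
  Match 1: 'aa' (length 2)
  Match 2: 'aa' (length 2)
  Match 3: 'a' (length 1)
Total matches: 3

3


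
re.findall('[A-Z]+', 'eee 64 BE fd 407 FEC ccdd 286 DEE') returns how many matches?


Pattern '[A-Z]+' finds one or more uppercase letters.
Text: 'eee 64 BE fd 407 FEC ccdd 286 DEE'
Scanning for matches:
  Match 1: 'BE'
  Match 2: 'FEC'
  Match 3: 'DEE'
Total matches: 3

3


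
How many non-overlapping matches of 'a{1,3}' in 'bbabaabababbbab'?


Pattern 'a{1,3}' matches between 1 and 3 consecutive a's (greedy).
String: 'bbabaabababbbab'
Finding runs of a's and applying greedy matching:
  Run at pos 2: 'a' (length 1)
  Run at pos 4: 'aa' (length 2)
  Run at pos 7: 'a' (length 1)
  Run at pos 9: 'a' (length 1)
  Run at pos 13: 'a' (length 1)
Matches: ['a', 'aa', 'a', 'a', 'a']
Count: 5

5


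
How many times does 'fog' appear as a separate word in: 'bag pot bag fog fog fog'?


Scanning each word for exact match 'fog':
  Word 1: 'bag' -> no
  Word 2: 'pot' -> no
  Word 3: 'bag' -> no
  Word 4: 'fog' -> MATCH
  Word 5: 'fog' -> MATCH
  Word 6: 'fog' -> MATCH
Total matches: 3

3


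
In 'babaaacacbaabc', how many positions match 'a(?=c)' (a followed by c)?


Lookahead 'a(?=c)' matches 'a' only when followed by 'c'.
String: 'babaaacacbaabc'
Checking each position where char is 'a':
  pos 1: 'a' -> no (next='b')
  pos 3: 'a' -> no (next='a')
  pos 4: 'a' -> no (next='a')
  pos 5: 'a' -> MATCH (next='c')
  pos 7: 'a' -> MATCH (next='c')
  pos 10: 'a' -> no (next='a')
  pos 11: 'a' -> no (next='b')
Matching positions: [5, 7]
Count: 2

2


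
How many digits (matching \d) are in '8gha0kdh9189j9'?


\d matches any digit 0-9.
Scanning '8gha0kdh9189j9':
  pos 0: '8' -> DIGIT
  pos 4: '0' -> DIGIT
  pos 8: '9' -> DIGIT
  pos 9: '1' -> DIGIT
  pos 10: '8' -> DIGIT
  pos 11: '9' -> DIGIT
  pos 13: '9' -> DIGIT
Digits found: ['8', '0', '9', '1', '8', '9', '9']
Total: 7

7


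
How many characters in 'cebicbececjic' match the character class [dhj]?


Character class [dhj] matches any of: {d, h, j}
Scanning string 'cebicbececjic' character by character:
  pos 0: 'c' -> no
  pos 1: 'e' -> no
  pos 2: 'b' -> no
  pos 3: 'i' -> no
  pos 4: 'c' -> no
  pos 5: 'b' -> no
  pos 6: 'e' -> no
  pos 7: 'c' -> no
  pos 8: 'e' -> no
  pos 9: 'c' -> no
  pos 10: 'j' -> MATCH
  pos 11: 'i' -> no
  pos 12: 'c' -> no
Total matches: 1

1


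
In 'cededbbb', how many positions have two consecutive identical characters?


Looking for consecutive identical characters in 'cededbbb':
  pos 0-1: 'c' vs 'e' -> different
  pos 1-2: 'e' vs 'd' -> different
  pos 2-3: 'd' vs 'e' -> different
  pos 3-4: 'e' vs 'd' -> different
  pos 4-5: 'd' vs 'b' -> different
  pos 5-6: 'b' vs 'b' -> MATCH ('bb')
  pos 6-7: 'b' vs 'b' -> MATCH ('bb')
Consecutive identical pairs: ['bb', 'bb']
Count: 2

2


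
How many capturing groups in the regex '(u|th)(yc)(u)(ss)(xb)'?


To count capturing groups, count each '(' that starts a group.
Pattern: '(u|th)(yc)(u)(ss)(xb)'
Walking through the pattern:
  Position 0: '(' -> group #1
  Position 6: '(' -> group #2
  Position 10: '(' -> group #3
  Position 13: '(' -> group #4
  Position 17: '(' -> group #5
Total capturing groups: 5

5


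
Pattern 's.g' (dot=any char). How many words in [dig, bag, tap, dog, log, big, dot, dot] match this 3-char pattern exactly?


Pattern 's.g' means: starts with 's', any single char, ends with 'g'.
Checking each word (must be exactly 3 chars):
  'dig' (len=3): no
  'bag' (len=3): no
  'tap' (len=3): no
  'dog' (len=3): no
  'log' (len=3): no
  'big' (len=3): no
  'dot' (len=3): no
  'dot' (len=3): no
Matching words: []
Total: 0

0


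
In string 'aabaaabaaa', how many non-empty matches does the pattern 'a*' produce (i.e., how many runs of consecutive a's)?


Pattern 'a*' matches zero or more a's. We want non-empty runs of consecutive a's.
String: 'aabaaabaaa'
Walking through the string to find runs of a's:
  Run 1: positions 0-1 -> 'aa'
  Run 2: positions 3-5 -> 'aaa'
  Run 3: positions 7-9 -> 'aaa'
Non-empty runs found: ['aa', 'aaa', 'aaa']
Count: 3

3


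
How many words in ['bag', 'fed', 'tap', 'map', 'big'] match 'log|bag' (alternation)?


Alternation 'log|bag' matches either 'log' or 'bag'.
Checking each word:
  'bag' -> MATCH
  'fed' -> no
  'tap' -> no
  'map' -> no
  'big' -> no
Matches: ['bag']
Count: 1

1


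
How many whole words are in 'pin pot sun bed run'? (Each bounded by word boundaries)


Word boundaries (\b) mark the start/end of each word.
Text: 'pin pot sun bed run'
Splitting by whitespace:
  Word 1: 'pin'
  Word 2: 'pot'
  Word 3: 'sun'
  Word 4: 'bed'
  Word 5: 'run'
Total whole words: 5

5


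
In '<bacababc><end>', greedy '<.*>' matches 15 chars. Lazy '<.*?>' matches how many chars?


Greedy '<.*>' tries to match as MUCH as possible.
Lazy '<.*?>' tries to match as LITTLE as possible.

String: '<bacababc><end>'
Greedy '<.*>' starts at first '<' and extends to the LAST '>': '<bacababc><end>' (15 chars)
Lazy '<.*?>' starts at first '<' and stops at the FIRST '>': '<bacababc>' (10 chars)

10


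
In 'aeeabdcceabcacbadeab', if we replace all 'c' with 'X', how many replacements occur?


re.sub('c', 'X', text) replaces every occurrence of 'c' with 'X'.
Text: 'aeeabdcceabcacbadeab'
Scanning for 'c':
  pos 6: 'c' -> replacement #1
  pos 7: 'c' -> replacement #2
  pos 11: 'c' -> replacement #3
  pos 13: 'c' -> replacement #4
Total replacements: 4

4


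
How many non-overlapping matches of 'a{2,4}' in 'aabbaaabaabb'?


Pattern 'a{2,4}' matches between 2 and 4 consecutive a's (greedy).
String: 'aabbaaabaabb'
Finding runs of a's and applying greedy matching:
  Run at pos 0: 'aa' (length 2)
  Run at pos 4: 'aaa' (length 3)
  Run at pos 8: 'aa' (length 2)
Matches: ['aa', 'aaa', 'aa']
Count: 3

3


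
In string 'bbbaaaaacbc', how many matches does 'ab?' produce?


Pattern 'ab?' matches 'a' optionally followed by 'b'.
String: 'bbbaaaaacbc'
Scanning left to right for 'a' then checking next char:
  Match 1: 'a' (a not followed by b)
  Match 2: 'a' (a not followed by b)
  Match 3: 'a' (a not followed by b)
  Match 4: 'a' (a not followed by b)
  Match 5: 'a' (a not followed by b)
Total matches: 5

5


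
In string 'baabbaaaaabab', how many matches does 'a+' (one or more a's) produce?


Pattern 'a+' matches one or more consecutive a's.
String: 'baabbaaaaabab'
Scanning for runs of a:
  Match 1: 'aa' (length 2)
  Match 2: 'aaaaa' (length 5)
  Match 3: 'a' (length 1)
Total matches: 3

3


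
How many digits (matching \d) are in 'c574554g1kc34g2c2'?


\d matches any digit 0-9.
Scanning 'c574554g1kc34g2c2':
  pos 1: '5' -> DIGIT
  pos 2: '7' -> DIGIT
  pos 3: '4' -> DIGIT
  pos 4: '5' -> DIGIT
  pos 5: '5' -> DIGIT
  pos 6: '4' -> DIGIT
  pos 8: '1' -> DIGIT
  pos 11: '3' -> DIGIT
  pos 12: '4' -> DIGIT
  pos 14: '2' -> DIGIT
  pos 16: '2' -> DIGIT
Digits found: ['5', '7', '4', '5', '5', '4', '1', '3', '4', '2', '2']
Total: 11

11


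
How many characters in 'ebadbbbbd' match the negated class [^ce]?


Negated class [^ce] matches any char NOT in {c, e}
Scanning 'ebadbbbbd':
  pos 0: 'e' -> no (excluded)
  pos 1: 'b' -> MATCH
  pos 2: 'a' -> MATCH
  pos 3: 'd' -> MATCH
  pos 4: 'b' -> MATCH
  pos 5: 'b' -> MATCH
  pos 6: 'b' -> MATCH
  pos 7: 'b' -> MATCH
  pos 8: 'd' -> MATCH
Total matches: 8

8


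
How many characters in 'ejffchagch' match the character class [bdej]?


Character class [bdej] matches any of: {b, d, e, j}
Scanning string 'ejffchagch' character by character:
  pos 0: 'e' -> MATCH
  pos 1: 'j' -> MATCH
  pos 2: 'f' -> no
  pos 3: 'f' -> no
  pos 4: 'c' -> no
  pos 5: 'h' -> no
  pos 6: 'a' -> no
  pos 7: 'g' -> no
  pos 8: 'c' -> no
  pos 9: 'h' -> no
Total matches: 2

2


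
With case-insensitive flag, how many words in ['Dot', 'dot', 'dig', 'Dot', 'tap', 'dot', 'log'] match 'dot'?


Case-insensitive matching: compare each word's lowercase form to 'dot'.
  'Dot' -> lower='dot' -> MATCH
  'dot' -> lower='dot' -> MATCH
  'dig' -> lower='dig' -> no
  'Dot' -> lower='dot' -> MATCH
  'tap' -> lower='tap' -> no
  'dot' -> lower='dot' -> MATCH
  'log' -> lower='log' -> no
Matches: ['Dot', 'dot', 'Dot', 'dot']
Count: 4

4


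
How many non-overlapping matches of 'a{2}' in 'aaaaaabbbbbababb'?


Pattern 'a{2}' matches exactly 2 consecutive a's (greedy, non-overlapping).
String: 'aaaaaabbbbbababb'
Scanning for runs of a's:
  Run at pos 0: 'aaaaaa' (length 6) -> 3 match(es)
  Run at pos 11: 'a' (length 1) -> 0 match(es)
  Run at pos 13: 'a' (length 1) -> 0 match(es)
Matches found: ['aa', 'aa', 'aa']
Total: 3

3


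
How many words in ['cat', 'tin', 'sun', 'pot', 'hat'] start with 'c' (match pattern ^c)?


Pattern ^c anchors to start of word. Check which words begin with 'c':
  'cat' -> MATCH (starts with 'c')
  'tin' -> no
  'sun' -> no
  'pot' -> no
  'hat' -> no
Matching words: ['cat']
Count: 1

1


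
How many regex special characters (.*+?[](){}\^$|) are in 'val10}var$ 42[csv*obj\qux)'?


Regex special characters are: . * + ? [ ] ( ) { } \ ^ $ |
Scanning 'val10}var$ 42[csv*obj\qux)':
  pos 5: '}' -> SPECIAL
  pos 9: '$' -> SPECIAL
  pos 13: '[' -> SPECIAL
  pos 17: '*' -> SPECIAL
  pos 21: '\' -> SPECIAL
  pos 25: ')' -> SPECIAL
Special chars found: ['}', '$', '[', '*', '\\', ')']
Total: 6

6


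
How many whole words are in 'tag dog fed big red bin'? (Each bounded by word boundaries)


Word boundaries (\b) mark the start/end of each word.
Text: 'tag dog fed big red bin'
Splitting by whitespace:
  Word 1: 'tag'
  Word 2: 'dog'
  Word 3: 'fed'
  Word 4: 'big'
  Word 5: 'red'
  Word 6: 'bin'
Total whole words: 6

6


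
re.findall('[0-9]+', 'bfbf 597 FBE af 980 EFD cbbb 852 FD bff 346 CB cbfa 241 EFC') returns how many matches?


Pattern '[0-9]+' finds one or more digits.
Text: 'bfbf 597 FBE af 980 EFD cbbb 852 FD bff 346 CB cbfa 241 EFC'
Scanning for matches:
  Match 1: '597'
  Match 2: '980'
  Match 3: '852'
  Match 4: '346'
  Match 5: '241'
Total matches: 5

5


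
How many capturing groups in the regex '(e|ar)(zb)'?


To count capturing groups, count each '(' that starts a group.
Pattern: '(e|ar)(zb)'
Walking through the pattern:
  Position 0: '(' -> group #1
  Position 6: '(' -> group #2
Total capturing groups: 2

2


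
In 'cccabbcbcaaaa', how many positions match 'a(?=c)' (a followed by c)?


Lookahead 'a(?=c)' matches 'a' only when followed by 'c'.
String: 'cccabbcbcaaaa'
Checking each position where char is 'a':
  pos 3: 'a' -> no (next='b')
  pos 9: 'a' -> no (next='a')
  pos 10: 'a' -> no (next='a')
  pos 11: 'a' -> no (next='a')
Matching positions: []
Count: 0

0


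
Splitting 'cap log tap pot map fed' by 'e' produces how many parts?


Splitting by 'e' breaks the string at each occurrence of the separator.
Text: 'cap log tap pot map fed'
Parts after split:
  Part 1: 'cap log tap pot map f'
  Part 2: 'd'
Total parts: 2

2


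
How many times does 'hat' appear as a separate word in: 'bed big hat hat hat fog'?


Scanning each word for exact match 'hat':
  Word 1: 'bed' -> no
  Word 2: 'big' -> no
  Word 3: 'hat' -> MATCH
  Word 4: 'hat' -> MATCH
  Word 5: 'hat' -> MATCH
  Word 6: 'fog' -> no
Total matches: 3

3


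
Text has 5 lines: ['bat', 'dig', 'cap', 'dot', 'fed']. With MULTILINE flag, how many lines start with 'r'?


With MULTILINE flag, ^ matches the start of each line.
Lines: ['bat', 'dig', 'cap', 'dot', 'fed']
Checking which lines start with 'r':
  Line 1: 'bat' -> no
  Line 2: 'dig' -> no
  Line 3: 'cap' -> no
  Line 4: 'dot' -> no
  Line 5: 'fed' -> no
Matching lines: []
Count: 0

0


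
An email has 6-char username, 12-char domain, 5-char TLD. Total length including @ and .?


An email address has format: username@domain.tld
Username length: 6
'@' character: 1
Domain length: 12
'.' character: 1
TLD length: 5
Total = 6 + 1 + 12 + 1 + 5 = 25

25


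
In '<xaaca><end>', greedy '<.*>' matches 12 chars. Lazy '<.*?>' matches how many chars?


Greedy '<.*>' tries to match as MUCH as possible.
Lazy '<.*?>' tries to match as LITTLE as possible.

String: '<xaaca><end>'
Greedy '<.*>' starts at first '<' and extends to the LAST '>': '<xaaca><end>' (12 chars)
Lazy '<.*?>' starts at first '<' and stops at the FIRST '>': '<xaaca>' (7 chars)

7


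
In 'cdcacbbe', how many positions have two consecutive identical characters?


Looking for consecutive identical characters in 'cdcacbbe':
  pos 0-1: 'c' vs 'd' -> different
  pos 1-2: 'd' vs 'c' -> different
  pos 2-3: 'c' vs 'a' -> different
  pos 3-4: 'a' vs 'c' -> different
  pos 4-5: 'c' vs 'b' -> different
  pos 5-6: 'b' vs 'b' -> MATCH ('bb')
  pos 6-7: 'b' vs 'e' -> different
Consecutive identical pairs: ['bb']
Count: 1

1


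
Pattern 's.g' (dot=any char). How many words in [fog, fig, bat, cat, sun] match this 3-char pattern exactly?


Pattern 's.g' means: starts with 's', any single char, ends with 'g'.
Checking each word (must be exactly 3 chars):
  'fog' (len=3): no
  'fig' (len=3): no
  'bat' (len=3): no
  'cat' (len=3): no
  'sun' (len=3): no
Matching words: []
Total: 0

0


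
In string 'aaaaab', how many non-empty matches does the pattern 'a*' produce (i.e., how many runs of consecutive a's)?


Pattern 'a*' matches zero or more a's. We want non-empty runs of consecutive a's.
String: 'aaaaab'
Walking through the string to find runs of a's:
  Run 1: positions 0-4 -> 'aaaaa'
Non-empty runs found: ['aaaaa']
Count: 1

1
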